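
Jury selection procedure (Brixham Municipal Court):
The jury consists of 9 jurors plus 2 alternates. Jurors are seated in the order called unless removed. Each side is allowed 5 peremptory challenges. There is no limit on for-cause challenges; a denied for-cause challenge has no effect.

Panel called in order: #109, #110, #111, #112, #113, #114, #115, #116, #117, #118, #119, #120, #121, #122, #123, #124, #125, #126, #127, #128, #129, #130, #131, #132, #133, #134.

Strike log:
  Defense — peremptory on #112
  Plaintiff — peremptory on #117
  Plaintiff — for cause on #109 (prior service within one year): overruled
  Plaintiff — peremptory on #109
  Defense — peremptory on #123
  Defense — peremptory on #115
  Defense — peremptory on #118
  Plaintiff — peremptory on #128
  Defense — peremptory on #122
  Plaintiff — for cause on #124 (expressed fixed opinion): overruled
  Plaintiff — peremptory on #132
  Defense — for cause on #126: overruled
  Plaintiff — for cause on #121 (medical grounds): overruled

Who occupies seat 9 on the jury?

Removed: #109, #112, #115, #117, #118, #122, #123, #128, #132. (#121, #124, #126 stay — for-cause denied.)
Filling seats in venire order through position 9: #110, #111, #113, #114, #116, #119, #120, #121, #124.
So seat 9 is #124.

124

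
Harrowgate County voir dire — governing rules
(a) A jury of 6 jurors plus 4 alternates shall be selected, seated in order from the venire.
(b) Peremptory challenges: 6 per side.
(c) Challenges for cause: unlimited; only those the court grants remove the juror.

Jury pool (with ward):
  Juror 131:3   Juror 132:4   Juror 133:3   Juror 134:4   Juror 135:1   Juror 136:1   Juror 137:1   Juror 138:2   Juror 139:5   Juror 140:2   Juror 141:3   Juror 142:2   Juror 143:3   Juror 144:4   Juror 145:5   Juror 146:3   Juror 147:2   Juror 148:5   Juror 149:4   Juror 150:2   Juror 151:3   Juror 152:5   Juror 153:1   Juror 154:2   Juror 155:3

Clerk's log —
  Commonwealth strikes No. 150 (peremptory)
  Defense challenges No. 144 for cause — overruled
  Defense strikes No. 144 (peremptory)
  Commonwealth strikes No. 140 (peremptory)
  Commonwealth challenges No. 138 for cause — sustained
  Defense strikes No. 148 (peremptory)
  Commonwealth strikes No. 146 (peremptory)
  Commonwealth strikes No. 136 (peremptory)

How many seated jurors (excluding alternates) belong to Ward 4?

2

Removed: #136, #138, #140, #144, #146, #148, #150.
Seated jurors 1–6: #131, #132, #133, #134, #135, #137 (alternates #139, #141, #142, #143 not counted).
Of those, in Ward 4: #132, #134 → 2.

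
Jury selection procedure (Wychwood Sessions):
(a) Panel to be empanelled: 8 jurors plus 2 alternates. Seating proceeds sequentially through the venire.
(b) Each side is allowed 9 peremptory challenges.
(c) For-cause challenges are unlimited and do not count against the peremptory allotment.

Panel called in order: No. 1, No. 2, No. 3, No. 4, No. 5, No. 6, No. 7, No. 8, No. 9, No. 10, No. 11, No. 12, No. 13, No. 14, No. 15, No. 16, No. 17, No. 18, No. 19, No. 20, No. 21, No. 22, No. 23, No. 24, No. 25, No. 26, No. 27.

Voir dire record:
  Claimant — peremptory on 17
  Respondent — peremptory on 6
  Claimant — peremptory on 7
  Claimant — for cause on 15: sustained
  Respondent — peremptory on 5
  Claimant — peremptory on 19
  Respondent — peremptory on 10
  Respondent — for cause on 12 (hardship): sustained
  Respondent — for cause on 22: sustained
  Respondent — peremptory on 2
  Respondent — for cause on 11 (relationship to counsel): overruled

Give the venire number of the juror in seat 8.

Removed: #2, #5, #6, #7, #10, #12, #15, #17, #19, #22. (#11 stays — for-cause denied.)
Seating in order: seats 1–8 → #1, #3, #4, #8, #9, #11, #13, #14; alternates → #16, #18.
So seat 8 is #14.

14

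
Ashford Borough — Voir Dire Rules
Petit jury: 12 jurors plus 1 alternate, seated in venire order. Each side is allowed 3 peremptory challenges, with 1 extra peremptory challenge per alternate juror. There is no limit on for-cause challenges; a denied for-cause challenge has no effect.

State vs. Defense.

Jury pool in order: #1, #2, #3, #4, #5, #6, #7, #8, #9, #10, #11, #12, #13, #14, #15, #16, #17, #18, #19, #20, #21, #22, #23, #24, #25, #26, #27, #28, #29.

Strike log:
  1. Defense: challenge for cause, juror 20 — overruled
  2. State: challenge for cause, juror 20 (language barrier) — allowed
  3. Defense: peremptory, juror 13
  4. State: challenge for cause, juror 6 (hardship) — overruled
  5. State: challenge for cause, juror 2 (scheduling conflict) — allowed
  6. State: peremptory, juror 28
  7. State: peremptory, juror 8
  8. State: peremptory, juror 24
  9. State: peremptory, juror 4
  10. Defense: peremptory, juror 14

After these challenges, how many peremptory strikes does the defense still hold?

Defense allotment: 3 base + 1 × 1 alternate = 4.
Defense peremptories used: #13, #14 — 2 (the for-cause on #20 doesn't count).
Remaining: 4 − 2 = 2.

2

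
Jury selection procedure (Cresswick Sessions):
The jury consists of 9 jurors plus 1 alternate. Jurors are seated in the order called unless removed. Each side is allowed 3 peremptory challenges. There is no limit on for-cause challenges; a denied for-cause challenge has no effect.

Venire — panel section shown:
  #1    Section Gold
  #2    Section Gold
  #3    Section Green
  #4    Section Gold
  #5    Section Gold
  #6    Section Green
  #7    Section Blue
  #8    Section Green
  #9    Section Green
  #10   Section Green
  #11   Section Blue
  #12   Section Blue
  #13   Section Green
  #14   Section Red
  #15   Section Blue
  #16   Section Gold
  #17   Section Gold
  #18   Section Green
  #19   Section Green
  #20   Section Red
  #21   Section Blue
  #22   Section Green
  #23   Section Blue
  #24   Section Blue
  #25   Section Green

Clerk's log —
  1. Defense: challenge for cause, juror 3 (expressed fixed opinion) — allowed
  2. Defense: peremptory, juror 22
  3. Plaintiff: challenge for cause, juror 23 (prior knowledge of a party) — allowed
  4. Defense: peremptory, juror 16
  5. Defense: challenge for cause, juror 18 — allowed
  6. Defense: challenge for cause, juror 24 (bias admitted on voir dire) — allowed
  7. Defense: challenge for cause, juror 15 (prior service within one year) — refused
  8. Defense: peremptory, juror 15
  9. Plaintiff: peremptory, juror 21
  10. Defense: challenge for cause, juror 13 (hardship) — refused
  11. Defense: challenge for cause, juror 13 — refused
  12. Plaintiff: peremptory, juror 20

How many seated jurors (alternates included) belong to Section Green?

4

Removed: #3, #15, #16, #18, #20, #21, #22, #23, #24.
Seated (10 incl. alternates): #1, #2, #4, #5, #6, #7, #8, #9, #10, #11.
Of those, in Section Green: #6, #8, #9, #10 → 4.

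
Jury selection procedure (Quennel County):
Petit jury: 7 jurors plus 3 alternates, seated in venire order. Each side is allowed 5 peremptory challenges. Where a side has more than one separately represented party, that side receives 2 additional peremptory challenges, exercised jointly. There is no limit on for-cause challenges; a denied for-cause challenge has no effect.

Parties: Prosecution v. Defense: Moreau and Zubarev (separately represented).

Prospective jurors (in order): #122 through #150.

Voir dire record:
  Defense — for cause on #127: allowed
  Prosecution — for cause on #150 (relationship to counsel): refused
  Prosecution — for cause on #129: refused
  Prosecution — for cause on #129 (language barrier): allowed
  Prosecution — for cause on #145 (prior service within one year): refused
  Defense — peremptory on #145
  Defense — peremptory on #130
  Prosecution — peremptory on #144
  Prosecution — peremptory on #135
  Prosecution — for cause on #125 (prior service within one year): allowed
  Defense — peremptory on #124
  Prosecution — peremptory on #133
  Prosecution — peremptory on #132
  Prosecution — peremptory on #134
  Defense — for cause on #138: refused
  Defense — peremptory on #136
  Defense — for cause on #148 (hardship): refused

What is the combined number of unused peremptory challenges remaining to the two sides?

3

Prosecution allotment: 5. Defense allotment: 5 base + 2 multi-party = 7.
Prosecution peremptories used: #144, #135, #133, #132, #134 — 5 (for-cause on #150, #129, #129, #145, #125 don't count).
Defense peremptories used: #145, #130, #124, #136 — 4 (for-cause on #127, #138, #148 don't count).
Remaining: (5 − 5) + (7 − 4) = 3.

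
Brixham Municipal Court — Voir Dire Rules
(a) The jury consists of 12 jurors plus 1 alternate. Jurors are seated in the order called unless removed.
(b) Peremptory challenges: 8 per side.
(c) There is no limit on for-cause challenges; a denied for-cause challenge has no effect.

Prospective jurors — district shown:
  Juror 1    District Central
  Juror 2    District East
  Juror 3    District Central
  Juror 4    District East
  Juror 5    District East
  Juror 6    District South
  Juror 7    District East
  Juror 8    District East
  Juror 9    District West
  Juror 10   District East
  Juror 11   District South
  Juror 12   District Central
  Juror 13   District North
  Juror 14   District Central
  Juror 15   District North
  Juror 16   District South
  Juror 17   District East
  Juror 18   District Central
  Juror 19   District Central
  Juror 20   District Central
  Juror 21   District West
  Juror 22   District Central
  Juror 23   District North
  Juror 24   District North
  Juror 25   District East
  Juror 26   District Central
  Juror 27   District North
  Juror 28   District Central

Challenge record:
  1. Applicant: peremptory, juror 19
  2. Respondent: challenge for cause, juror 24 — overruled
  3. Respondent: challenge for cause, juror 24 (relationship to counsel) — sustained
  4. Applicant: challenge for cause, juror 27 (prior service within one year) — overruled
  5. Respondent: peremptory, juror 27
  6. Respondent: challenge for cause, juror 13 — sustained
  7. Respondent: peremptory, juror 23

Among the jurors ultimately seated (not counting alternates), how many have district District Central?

3

Removed: #13, #19, #23, #24, #27.
Seated jurors 1–12: #1, #2, #3, #4, #5, #6, #7, #8, #9, #10, #11, #12 (alternates #14 not counted).
Of those, in District Central: #1, #3, #12 → 3.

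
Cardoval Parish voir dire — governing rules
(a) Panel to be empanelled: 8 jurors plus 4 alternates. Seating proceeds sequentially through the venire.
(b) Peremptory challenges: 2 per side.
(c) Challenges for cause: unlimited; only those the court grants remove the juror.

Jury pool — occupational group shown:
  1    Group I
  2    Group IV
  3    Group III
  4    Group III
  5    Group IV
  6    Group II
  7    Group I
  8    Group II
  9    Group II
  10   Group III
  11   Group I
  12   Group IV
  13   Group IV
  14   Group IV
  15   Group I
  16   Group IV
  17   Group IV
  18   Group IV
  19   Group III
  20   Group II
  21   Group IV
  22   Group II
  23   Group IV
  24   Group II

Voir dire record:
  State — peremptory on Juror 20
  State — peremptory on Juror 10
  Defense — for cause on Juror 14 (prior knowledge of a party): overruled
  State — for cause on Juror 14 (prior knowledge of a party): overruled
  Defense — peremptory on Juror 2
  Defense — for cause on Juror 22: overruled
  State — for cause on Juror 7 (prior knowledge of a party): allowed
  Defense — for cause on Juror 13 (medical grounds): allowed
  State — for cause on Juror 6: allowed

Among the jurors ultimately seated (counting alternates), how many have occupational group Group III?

2

Removed: #2, #6, #7, #10, #13, #20.
Seated (12 incl. alternates): #1, #3, #4, #5, #8, #9, #11, #12, #14, #15, #16, #17.
Of those, in Group III: #3, #4 → 2.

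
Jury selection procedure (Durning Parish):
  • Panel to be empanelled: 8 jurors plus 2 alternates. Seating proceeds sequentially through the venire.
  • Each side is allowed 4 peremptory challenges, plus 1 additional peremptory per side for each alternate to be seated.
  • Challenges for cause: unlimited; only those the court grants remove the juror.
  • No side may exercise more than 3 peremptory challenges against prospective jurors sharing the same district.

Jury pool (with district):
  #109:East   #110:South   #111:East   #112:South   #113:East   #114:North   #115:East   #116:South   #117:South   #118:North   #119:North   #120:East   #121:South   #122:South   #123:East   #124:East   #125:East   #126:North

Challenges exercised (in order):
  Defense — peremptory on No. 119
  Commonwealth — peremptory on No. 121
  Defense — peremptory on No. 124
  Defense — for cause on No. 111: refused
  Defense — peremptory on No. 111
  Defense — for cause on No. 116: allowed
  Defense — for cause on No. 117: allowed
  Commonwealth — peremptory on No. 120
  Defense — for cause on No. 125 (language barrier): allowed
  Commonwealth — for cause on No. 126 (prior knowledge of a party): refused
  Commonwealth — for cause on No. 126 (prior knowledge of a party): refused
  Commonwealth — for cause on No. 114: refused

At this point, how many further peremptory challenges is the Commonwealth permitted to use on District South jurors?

Commonwealth peremptories so far: #121, #120 — 2 of 6 used, 4 left overall.
Against District South: #121 — 1 used; per-district cap 3 leaves 2.
Binding limit: min(4, 2) = 2.

2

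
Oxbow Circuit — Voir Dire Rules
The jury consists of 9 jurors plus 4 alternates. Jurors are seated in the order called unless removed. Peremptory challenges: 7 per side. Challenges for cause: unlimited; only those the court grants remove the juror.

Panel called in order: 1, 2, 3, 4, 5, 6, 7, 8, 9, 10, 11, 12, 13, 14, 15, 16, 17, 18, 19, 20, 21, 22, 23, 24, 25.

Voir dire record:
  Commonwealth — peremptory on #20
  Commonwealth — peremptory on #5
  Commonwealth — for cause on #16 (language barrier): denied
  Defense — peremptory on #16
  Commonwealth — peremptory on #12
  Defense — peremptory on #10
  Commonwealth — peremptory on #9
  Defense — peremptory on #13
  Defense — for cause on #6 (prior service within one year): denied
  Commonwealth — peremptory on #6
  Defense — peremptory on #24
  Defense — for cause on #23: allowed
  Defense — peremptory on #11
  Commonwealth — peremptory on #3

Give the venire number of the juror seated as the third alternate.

Removed: #3, #5, #6, #9, #10, #11, #12, #13, #16, #20, #23, #24.
Seating in order: seats 1–9 → #1, #2, #4, #7, #8, #14, #15, #17, #18; alternates → #19, #21, #22, #25.
So alternate 3 is #22.

22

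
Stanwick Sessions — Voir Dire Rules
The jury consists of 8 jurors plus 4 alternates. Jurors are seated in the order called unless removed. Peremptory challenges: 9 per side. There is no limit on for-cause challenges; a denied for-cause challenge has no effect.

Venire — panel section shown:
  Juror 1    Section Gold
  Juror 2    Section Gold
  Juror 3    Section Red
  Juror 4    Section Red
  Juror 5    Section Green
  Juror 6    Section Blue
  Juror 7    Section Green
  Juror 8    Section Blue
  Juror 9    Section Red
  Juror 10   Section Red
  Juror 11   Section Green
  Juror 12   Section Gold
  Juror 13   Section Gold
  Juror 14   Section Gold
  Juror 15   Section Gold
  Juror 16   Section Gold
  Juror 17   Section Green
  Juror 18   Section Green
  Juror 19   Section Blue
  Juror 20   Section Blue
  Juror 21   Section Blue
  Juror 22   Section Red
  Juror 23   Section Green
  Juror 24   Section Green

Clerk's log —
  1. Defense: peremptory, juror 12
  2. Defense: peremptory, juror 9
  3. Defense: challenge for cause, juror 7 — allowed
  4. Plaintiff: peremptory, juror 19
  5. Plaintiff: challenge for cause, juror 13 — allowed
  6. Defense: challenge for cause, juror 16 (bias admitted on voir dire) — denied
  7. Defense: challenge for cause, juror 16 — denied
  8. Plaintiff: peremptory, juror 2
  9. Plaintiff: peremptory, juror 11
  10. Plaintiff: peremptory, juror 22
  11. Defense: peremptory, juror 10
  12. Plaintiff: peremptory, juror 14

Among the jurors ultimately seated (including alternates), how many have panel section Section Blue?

4

Removed: #2, #7, #9, #10, #11, #12, #13, #14, #19, #22.
Seated (12 incl. alternates): #1, #3, #4, #5, #6, #8, #15, #16, #17, #18, #20, #21.
Of those, in Section Blue: #6, #8, #20, #21 → 4.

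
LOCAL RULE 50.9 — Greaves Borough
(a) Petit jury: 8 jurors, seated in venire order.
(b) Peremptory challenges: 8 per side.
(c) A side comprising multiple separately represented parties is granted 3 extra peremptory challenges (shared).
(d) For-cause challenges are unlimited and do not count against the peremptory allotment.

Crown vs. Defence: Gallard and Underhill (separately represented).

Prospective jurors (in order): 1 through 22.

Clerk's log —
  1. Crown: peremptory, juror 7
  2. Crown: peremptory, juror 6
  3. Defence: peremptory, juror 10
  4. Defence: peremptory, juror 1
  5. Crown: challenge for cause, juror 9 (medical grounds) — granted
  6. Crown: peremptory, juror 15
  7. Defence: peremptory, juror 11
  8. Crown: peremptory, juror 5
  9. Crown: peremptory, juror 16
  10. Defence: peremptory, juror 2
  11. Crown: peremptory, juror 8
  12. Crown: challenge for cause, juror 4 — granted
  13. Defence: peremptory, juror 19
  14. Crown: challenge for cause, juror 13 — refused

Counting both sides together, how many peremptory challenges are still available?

Crown allotment: 8. Defence allotment: 8 base + 3 multi-party = 11.
Crown peremptories used: #7, #6, #15, #5, #16, #8 — 6 (for-cause on #9, #4, #13 don't count).
Defence peremptories used: #10, #1, #11, #2, #19 — 5.
Remaining: (8 − 6) + (11 − 5) = 8.

8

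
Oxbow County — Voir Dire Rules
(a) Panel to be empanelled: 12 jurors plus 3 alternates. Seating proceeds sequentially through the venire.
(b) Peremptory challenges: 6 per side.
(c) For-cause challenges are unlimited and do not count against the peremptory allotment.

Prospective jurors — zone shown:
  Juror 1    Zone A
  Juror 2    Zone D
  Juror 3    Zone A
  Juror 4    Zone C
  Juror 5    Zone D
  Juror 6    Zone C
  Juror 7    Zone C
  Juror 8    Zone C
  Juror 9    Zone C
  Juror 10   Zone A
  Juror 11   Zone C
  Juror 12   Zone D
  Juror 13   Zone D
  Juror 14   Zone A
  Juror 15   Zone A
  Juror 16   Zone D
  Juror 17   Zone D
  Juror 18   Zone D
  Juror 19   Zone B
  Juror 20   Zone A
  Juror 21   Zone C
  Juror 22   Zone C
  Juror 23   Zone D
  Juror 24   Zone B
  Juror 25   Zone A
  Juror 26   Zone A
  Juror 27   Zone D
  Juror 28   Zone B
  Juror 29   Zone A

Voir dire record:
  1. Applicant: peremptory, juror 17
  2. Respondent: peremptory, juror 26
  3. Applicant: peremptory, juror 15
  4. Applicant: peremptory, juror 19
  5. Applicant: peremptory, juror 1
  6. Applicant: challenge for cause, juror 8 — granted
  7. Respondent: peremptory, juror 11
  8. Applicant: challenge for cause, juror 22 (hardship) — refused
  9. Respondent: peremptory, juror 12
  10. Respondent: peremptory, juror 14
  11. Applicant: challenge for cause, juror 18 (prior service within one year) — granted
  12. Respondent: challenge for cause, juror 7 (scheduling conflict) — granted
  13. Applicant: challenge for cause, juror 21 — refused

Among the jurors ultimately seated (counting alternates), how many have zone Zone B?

Removed: #1, #7, #8, #11, #12, #14, #15, #17, #18, #19, #26.
Seated (15 incl. alternates): #2, #3, #4, #5, #6, #9, #10, #13, #16, #20, #21, #22, #23, #24, #25.
Of those, in Zone B: #24 → 1.

1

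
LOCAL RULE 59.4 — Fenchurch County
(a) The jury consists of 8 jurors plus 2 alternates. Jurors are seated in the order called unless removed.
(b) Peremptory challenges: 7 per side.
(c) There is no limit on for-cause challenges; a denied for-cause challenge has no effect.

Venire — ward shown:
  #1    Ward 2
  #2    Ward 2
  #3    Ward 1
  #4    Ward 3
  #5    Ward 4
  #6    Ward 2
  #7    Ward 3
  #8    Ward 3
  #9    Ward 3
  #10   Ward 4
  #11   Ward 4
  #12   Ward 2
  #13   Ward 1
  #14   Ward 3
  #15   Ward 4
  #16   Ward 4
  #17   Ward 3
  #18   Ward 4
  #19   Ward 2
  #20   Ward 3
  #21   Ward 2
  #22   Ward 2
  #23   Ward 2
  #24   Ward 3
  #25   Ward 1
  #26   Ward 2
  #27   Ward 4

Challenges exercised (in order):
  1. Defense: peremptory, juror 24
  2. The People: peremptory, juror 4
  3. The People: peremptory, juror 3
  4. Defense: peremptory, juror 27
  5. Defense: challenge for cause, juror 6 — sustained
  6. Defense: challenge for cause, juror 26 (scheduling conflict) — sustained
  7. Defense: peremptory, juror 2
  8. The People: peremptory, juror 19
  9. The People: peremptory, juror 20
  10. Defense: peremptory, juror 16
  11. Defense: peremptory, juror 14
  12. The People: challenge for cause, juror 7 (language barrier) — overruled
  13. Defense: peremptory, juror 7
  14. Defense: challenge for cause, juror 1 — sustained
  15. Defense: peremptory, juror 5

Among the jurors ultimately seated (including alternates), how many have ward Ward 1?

1

Removed: #1, #2, #3, #4, #5, #6, #7, #14, #16, #19, #20, #24, #26, #27.
Seated (10 incl. alternates): #8, #9, #10, #11, #12, #13, #15, #17, #18, #21.
Of those, in Ward 1: #13 → 1.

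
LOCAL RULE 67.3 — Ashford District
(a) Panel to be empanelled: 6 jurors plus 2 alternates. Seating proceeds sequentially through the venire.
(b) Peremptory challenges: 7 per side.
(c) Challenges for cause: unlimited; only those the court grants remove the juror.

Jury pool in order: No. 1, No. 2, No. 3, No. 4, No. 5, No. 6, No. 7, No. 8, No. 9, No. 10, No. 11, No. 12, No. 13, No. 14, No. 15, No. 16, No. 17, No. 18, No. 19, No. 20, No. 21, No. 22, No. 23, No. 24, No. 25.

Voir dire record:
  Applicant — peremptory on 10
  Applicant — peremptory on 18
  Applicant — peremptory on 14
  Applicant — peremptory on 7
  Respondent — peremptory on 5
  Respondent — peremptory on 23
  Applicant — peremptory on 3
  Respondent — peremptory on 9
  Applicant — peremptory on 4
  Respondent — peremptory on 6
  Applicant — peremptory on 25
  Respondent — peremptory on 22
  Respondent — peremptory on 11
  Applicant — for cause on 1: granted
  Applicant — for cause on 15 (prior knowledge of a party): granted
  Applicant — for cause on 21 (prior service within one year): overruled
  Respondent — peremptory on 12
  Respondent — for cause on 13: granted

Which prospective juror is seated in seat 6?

20

Removed: #1, #3, #4, #5, #6, #7, #9, #10, #11, #12, #13, #14, #15, #18, #22, #23, #25. (#21 stays — for-cause denied.)
Filling seats in venire order through position 6: #2, #8, #16, #17, #19, #20.
So seat 6 is #20.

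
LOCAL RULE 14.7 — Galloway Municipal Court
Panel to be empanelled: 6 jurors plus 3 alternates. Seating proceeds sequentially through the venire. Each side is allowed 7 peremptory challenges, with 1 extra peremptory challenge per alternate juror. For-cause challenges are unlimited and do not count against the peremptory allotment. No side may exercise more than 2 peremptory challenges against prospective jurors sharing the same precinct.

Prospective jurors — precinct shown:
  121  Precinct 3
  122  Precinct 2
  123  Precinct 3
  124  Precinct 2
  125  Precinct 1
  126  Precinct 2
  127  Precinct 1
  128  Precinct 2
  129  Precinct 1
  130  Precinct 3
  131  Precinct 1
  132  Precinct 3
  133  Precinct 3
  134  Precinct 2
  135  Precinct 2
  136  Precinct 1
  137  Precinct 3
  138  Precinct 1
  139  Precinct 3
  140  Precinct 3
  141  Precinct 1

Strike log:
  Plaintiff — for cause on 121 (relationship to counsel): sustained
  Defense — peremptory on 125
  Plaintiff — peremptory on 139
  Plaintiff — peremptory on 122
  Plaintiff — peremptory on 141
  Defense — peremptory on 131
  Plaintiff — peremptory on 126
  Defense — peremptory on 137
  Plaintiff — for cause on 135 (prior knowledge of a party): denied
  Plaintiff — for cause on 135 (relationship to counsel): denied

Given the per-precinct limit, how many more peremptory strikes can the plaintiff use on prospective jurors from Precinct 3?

1

Plaintiff peremptories so far: #139, #122, #141, #126 — 4 of 10 used, 6 left overall.
Against Precinct 3: #139 — 1 used; per-precinct cap 2 leaves 1.
Binding limit: min(6, 1) = 1.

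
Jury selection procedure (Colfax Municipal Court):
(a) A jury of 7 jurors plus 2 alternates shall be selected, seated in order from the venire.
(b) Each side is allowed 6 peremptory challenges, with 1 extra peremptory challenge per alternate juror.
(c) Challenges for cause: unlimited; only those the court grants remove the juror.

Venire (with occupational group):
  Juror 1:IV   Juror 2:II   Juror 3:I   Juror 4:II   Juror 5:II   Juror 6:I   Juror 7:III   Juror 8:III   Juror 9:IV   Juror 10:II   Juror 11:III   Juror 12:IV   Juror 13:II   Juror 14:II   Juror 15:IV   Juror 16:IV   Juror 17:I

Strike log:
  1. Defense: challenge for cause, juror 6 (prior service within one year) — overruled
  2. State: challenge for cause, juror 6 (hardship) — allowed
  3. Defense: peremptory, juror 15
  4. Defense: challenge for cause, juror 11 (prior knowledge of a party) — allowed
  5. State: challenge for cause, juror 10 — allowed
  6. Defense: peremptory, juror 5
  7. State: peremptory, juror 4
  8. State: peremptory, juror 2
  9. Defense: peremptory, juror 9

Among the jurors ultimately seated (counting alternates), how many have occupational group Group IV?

3

Removed: #2, #4, #5, #6, #9, #10, #11, #15.
Seated (9 incl. alternates): #1, #3, #7, #8, #12, #13, #14, #16, #17.
Of those, in Group IV: #1, #12, #16 → 3.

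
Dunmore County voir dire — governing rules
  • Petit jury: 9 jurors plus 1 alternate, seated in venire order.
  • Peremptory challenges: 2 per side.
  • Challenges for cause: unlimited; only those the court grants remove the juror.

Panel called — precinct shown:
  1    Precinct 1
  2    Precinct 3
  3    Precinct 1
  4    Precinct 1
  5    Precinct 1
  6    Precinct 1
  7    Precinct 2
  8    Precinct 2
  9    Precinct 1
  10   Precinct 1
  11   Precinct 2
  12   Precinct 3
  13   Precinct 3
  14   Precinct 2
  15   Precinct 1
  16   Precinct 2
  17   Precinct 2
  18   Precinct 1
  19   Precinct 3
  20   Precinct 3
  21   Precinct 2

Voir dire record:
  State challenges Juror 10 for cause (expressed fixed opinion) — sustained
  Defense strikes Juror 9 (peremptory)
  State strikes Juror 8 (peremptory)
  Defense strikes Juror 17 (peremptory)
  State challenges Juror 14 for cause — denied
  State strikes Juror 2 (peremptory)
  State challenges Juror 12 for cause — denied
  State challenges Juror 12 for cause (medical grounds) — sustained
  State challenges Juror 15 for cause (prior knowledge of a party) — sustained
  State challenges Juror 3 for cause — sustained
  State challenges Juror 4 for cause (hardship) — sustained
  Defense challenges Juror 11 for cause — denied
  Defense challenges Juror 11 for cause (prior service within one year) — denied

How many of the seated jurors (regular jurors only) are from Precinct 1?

4

Removed: #2, #3, #4, #8, #9, #10, #12, #15, #17.
Seated jurors 1–9: #1, #5, #6, #7, #11, #13, #14, #16, #18 (alternates #19 not counted).
Of those, in Precinct 1: #1, #5, #6, #18 → 4.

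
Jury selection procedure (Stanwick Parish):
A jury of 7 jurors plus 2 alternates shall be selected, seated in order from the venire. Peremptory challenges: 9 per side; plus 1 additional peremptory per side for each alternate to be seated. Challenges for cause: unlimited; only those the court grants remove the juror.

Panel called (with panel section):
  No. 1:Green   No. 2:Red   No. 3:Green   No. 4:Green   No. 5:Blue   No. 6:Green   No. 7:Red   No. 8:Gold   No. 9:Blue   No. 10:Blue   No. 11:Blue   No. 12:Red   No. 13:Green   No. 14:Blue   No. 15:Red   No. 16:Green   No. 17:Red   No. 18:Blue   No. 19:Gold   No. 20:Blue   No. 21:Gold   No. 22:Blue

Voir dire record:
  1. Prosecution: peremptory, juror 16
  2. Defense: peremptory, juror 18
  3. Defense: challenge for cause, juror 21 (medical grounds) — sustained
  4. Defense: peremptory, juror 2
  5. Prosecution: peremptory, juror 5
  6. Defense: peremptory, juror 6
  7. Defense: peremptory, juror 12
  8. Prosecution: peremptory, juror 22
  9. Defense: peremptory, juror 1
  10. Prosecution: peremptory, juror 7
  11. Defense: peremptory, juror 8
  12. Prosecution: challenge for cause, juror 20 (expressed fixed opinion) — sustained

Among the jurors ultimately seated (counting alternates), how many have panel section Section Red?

2

Removed: #1, #2, #5, #6, #7, #8, #12, #16, #18, #20, #21, #22.
Seated (9 incl. alternates): #3, #4, #9, #10, #11, #13, #14, #15, #17.
Of those, in Section Red: #15, #17 → 2.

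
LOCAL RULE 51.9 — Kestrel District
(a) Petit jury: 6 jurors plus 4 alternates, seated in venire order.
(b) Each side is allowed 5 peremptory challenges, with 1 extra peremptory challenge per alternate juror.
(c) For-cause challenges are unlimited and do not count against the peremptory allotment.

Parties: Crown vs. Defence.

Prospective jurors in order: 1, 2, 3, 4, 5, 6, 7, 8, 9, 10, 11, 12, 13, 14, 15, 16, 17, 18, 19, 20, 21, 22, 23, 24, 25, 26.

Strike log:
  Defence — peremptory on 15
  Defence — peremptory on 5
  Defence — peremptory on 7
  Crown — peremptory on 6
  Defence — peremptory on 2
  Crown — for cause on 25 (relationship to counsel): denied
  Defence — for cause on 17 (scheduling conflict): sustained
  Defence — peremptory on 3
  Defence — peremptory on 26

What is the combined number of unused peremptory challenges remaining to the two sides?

Crown allotment: 5 base + 1 × 4 alternates = 9. Defence allotment: 5 base + 1 × 4 alternates = 9.
Crown peremptories used: #6 — 1 (the for-cause on #25 doesn't count).
Defence peremptories used: #15, #5, #7, #2, #3, #26 — 6 (the for-cause on #17 doesn't count).
Remaining: (9 − 1) + (9 − 6) = 11.

11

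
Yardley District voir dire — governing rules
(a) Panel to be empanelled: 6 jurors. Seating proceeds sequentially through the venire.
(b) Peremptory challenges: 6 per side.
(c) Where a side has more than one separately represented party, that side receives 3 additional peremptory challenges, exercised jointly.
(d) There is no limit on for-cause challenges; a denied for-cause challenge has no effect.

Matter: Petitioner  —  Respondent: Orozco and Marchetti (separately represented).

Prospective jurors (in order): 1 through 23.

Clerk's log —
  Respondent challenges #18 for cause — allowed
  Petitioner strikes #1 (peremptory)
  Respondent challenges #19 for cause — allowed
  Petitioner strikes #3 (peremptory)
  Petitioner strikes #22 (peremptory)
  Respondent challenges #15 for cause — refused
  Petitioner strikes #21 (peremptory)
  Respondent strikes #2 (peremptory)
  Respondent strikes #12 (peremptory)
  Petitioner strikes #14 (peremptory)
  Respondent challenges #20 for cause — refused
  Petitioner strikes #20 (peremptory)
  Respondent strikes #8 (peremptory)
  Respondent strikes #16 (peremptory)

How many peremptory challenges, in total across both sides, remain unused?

Petitioner allotment: 6. Respondent allotment: 6 base + 3 multi-party = 9.
Petitioner peremptories used: #1, #3, #22, #21, #14, #20 — 6.
Respondent peremptories used: #2, #12, #8, #16 — 4 (for-cause on #18, #19, #15, #20 don't count).
Remaining: (6 − 6) + (9 − 4) = 5.

5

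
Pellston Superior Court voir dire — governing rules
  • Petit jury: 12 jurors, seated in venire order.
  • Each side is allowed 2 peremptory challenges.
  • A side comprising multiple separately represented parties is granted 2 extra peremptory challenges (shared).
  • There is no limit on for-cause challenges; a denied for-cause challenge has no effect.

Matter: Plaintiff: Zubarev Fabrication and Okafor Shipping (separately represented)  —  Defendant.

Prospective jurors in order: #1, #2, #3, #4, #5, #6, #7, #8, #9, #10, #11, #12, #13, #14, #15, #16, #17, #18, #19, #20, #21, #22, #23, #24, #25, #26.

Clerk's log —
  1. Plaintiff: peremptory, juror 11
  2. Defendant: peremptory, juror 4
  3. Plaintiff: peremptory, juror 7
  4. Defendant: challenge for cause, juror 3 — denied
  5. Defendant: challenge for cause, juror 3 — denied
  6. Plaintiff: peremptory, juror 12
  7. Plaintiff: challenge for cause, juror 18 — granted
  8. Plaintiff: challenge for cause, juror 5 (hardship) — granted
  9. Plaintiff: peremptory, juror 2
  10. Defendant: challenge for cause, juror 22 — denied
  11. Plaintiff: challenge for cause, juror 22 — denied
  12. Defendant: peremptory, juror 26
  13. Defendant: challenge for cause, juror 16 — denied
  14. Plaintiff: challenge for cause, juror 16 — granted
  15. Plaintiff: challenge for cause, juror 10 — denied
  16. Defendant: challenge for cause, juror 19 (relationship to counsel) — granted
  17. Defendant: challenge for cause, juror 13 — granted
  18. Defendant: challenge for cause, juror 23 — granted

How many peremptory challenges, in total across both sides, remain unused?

Plaintiff allotment: 2 base + 2 multi-party = 4. Defendant allotment: 2.
Plaintiff peremptories used: #11, #7, #12, #2 — 4 (for-cause on #18, #5, #22, #16, #10 don't count).
Defendant peremptories used: #4, #26 — 2 (for-cause on #3, #3, #22, #16, #19, #13, #23 don't count).
Remaining: (4 − 4) + (2 − 2) = 0.

0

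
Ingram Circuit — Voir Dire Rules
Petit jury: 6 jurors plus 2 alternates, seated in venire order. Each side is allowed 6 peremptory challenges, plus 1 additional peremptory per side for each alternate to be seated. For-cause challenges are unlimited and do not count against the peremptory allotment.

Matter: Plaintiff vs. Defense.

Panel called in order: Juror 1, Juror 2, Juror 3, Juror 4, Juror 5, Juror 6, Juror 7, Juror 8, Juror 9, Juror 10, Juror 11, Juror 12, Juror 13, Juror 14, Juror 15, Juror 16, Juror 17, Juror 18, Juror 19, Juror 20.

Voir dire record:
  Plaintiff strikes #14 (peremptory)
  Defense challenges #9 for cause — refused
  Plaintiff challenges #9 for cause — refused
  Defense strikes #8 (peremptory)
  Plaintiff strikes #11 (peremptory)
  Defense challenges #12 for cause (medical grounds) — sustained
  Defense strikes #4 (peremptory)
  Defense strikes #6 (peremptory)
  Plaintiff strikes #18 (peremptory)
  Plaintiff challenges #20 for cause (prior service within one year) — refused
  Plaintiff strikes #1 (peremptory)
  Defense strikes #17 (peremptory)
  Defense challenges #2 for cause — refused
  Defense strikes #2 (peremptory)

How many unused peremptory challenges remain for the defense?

Defense allotment: 6 base + 1 × 2 alternates = 8.
Defense peremptories used: #8, #4, #6, #17, #2 — 5 (for-cause on #9, #12, #2 don't count).
Remaining: 8 − 5 = 3.

3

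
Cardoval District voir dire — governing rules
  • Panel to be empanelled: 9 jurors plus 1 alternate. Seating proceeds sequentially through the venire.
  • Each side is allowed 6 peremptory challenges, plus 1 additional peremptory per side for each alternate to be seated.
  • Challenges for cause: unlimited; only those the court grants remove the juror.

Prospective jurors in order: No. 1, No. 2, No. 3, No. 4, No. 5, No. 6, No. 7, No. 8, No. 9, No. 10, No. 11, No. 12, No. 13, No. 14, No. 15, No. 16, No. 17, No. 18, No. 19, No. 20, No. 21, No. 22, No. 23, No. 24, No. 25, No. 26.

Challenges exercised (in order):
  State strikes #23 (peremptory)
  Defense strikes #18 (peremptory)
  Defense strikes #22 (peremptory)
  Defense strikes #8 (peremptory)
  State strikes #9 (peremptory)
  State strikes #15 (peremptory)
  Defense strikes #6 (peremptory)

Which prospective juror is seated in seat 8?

Removed: #6, #8, #9, #15, #18, #22, #23.
Seating in order: seats 1–9 → #1, #2, #3, #4, #5, #7, #10, #11, #12; alternates → #13.
So seat 8 is #11.

11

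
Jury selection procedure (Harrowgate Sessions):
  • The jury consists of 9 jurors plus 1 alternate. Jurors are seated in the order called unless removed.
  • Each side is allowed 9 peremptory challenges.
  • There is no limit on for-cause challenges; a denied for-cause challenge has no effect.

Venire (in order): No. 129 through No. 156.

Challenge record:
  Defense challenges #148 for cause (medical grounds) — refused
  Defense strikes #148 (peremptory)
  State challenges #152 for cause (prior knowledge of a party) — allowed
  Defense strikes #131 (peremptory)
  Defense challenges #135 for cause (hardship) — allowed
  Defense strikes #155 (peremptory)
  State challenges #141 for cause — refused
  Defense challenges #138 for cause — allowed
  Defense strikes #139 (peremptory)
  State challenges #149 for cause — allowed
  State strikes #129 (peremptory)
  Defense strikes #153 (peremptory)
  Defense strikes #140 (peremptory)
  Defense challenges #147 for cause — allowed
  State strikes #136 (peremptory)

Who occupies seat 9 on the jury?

Removed: #129, #131, #135, #136, #138, #139, #140, #147, #148, #149, #152, #153, #155. (#141 stays — for-cause denied.)
Seating in order: seats 1–9 → #130, #132, #133, #134, #137, #141, #142, #143, #144; alternates → #145.
So seat 9 is #144.

144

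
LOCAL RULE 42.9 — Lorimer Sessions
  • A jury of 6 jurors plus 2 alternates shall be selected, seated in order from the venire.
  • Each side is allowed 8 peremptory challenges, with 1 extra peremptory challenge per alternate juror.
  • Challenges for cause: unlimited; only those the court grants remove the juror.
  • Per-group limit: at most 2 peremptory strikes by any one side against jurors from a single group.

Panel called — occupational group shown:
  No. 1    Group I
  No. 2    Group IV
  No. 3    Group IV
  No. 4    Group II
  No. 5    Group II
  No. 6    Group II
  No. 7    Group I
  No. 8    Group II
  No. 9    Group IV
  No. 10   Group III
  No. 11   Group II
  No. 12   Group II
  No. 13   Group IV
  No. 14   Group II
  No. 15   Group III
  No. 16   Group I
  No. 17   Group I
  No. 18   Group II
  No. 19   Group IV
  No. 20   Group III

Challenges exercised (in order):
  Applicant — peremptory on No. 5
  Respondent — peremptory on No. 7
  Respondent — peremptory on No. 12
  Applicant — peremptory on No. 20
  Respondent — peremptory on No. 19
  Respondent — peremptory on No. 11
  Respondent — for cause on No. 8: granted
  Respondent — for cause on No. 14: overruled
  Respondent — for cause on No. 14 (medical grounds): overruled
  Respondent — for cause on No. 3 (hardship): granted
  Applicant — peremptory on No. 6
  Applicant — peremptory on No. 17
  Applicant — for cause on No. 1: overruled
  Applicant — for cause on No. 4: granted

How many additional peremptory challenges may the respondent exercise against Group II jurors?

0

Respondent peremptories so far: #7, #12, #19, #11 — 4 of 10 used, 6 left overall.
Against Group II: #12, #11 — 2 used; per-group cap 2 leaves 0.
Binding limit: min(6, 0) = 0.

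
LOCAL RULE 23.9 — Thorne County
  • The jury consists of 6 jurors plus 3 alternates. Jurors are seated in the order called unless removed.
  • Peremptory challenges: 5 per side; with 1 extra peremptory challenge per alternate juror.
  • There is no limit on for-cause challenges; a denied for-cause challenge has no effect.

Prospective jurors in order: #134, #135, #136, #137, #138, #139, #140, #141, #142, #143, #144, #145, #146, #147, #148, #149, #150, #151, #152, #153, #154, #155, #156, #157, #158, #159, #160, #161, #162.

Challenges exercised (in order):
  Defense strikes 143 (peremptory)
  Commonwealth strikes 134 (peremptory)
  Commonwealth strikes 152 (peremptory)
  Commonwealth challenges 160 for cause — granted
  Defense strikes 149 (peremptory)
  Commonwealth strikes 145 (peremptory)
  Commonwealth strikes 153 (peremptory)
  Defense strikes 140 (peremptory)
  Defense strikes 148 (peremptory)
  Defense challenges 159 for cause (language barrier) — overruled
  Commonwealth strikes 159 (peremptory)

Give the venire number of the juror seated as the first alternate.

Removed: #134, #140, #143, #145, #148, #149, #152, #153, #159, #160.
Seating in order: seats 1–6 → #135, #136, #137, #138, #139, #141; alternates → #142, #144, #146.
So alternate 1 is #142.

142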